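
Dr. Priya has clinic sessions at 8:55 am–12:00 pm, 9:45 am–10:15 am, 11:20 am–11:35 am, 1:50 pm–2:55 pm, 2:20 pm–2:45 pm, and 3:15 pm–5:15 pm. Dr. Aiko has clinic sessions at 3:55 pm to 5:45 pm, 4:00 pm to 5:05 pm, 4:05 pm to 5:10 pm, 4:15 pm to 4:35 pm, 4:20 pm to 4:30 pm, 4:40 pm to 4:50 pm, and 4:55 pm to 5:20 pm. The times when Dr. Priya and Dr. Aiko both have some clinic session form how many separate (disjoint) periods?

Merge the first list: 8:55 am–12:00 pm, 1:50 pm–2:55 pm, 3:15 pm–5:15 pm.
Merge the second list: 3:55 pm–5:45 pm.
A ∩ B = 3:55 pm–5:15 pm.
That is 1 disjoint piece.

1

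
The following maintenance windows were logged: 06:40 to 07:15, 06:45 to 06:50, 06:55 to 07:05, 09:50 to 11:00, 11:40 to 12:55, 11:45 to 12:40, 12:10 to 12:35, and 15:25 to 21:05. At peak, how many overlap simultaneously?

3

At 12:10, 3 of the intervals are simultaneously active.
No point has more.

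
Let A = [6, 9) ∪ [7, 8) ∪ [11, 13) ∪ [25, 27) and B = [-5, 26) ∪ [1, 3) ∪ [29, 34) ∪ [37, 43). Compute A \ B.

[26, 27)

First set merges to [6, 9), [11, 13), [25, 27).
Second set merges to [-5, 26), [29, 34), [37, 43).
[6, 9) lies entirely inside B → drops out.
[11, 13) lies entirely inside B → drops out.
[25, 27) with B removed leaves [26, 27).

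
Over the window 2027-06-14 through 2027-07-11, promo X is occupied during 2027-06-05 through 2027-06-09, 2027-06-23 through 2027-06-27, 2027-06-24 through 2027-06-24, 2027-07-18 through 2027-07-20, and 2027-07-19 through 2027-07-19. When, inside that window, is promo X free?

After merging, the occupied span is 2027-06-05 through 2027-06-09, 2027-06-23 through 2027-06-27, 2027-07-18 through 2027-07-20.
Uncovered inside 2027-06-14 through 2027-07-11: 2027-06-14 through 2027-06-22, 2027-06-28 through 2027-07-11.

2027-06-14 through 2027-06-22, 2027-06-28 through 2027-07-11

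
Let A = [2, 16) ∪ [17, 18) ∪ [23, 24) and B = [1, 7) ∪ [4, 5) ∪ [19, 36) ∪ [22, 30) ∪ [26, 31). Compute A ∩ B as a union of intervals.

[2, 7) ∪ [23, 24)

B, merged: [1, 7), [19, 36).
[2, 16) ∩ B → [2, 7).
[17, 18) meets no B interval.
[23, 24) ∩ B → [23, 24).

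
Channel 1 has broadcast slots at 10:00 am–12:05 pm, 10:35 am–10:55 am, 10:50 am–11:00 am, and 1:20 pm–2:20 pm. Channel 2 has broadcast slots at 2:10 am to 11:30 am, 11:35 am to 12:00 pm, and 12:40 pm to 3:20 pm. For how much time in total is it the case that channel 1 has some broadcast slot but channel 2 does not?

10 min

Merge the first list: 10:00 am–12:05 pm, 1:20 pm–2:20 pm.
A \ B = 11:30 am–11:35 am, 12:00 pm–12:05 pm.
Total: 5 min + 5 min = 10 min.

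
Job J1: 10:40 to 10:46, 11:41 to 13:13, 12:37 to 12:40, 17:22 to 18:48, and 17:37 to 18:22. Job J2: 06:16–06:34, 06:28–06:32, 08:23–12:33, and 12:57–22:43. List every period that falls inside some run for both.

10:40–10:46, 11:41–12:33, 12:57–13:13, 17:22–18:48

Merge the first list: 10:40–10:46, 11:41–13:13, 17:22–18:48.
Merge the second list: 06:16–06:34, 08:23–12:33, 12:57–22:43.
10:40–10:46 ∩ B → 10:40–10:46.
11:41–13:13 ∩ B → 11:41–12:33, 12:57–13:13.
17:22–18:48 ∩ B → 17:22–18:48.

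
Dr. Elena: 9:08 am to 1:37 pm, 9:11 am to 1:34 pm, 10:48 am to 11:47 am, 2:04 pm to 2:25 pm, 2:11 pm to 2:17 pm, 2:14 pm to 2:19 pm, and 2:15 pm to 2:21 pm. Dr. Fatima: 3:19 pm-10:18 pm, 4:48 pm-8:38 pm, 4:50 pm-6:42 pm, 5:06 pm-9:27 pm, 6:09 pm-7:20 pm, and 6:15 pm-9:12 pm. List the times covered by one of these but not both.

9:08 am–1:37 pm, 2:04 pm–2:25 pm, 3:19 pm–10:18 pm

Merge the first list: 9:08 am–1:37 pm, 2:04 pm–2:25 pm.
Merge the second list: 3:19 pm–10:18 pm.
A but not B: 9:08 am–1:37 pm, 2:04 pm–2:25 pm.
B but not A: 3:19 pm–10:18 pm.
Combining gives A △ B.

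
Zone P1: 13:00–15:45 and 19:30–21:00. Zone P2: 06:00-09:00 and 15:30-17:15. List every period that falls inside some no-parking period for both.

15:30-15:45

13:00-15:45 meets the second set on 15:30-15:45.
19:30-21:00: no overlap with the second set.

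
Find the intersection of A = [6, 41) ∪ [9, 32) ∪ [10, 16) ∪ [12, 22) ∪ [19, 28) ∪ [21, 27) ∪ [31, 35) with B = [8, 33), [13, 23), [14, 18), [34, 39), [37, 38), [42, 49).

[8, 33) ∪ [34, 39)

Merge the first list: [6, 41).
Merge the second list: [8, 33), [34, 39), [42, 49).
[6, 41) overlaps B on [8, 33), [34, 39).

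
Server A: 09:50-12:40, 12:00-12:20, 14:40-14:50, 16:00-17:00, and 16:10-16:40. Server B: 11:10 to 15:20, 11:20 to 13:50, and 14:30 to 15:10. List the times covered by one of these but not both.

Merge the first list: 09:50-12:40, 14:40-14:50, 16:00-17:00.
Merge the second list: 11:10-15:20.
A \ B = 09:50-11:10, 16:00-17:00.
B \ A = 12:40-14:40, 14:50-15:20.
Union of the two gives the symmetric difference.

09:50-11:10, 12:40-14:40, 14:50-15:20, 16:00-17:00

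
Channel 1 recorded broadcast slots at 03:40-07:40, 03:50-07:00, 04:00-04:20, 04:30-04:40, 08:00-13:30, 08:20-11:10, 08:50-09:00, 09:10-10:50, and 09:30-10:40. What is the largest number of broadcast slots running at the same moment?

Walk the sorted start/end points keeping a running depth.
The depth first hits 4 at 09:30.

4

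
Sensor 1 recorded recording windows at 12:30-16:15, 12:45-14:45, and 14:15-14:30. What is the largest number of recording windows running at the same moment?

At 14:15, 3 of the intervals are simultaneously active.
No point has more.

3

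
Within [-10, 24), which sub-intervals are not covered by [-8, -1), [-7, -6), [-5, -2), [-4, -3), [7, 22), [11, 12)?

The merged coverage is [-8, -1), [7, 22).
Complement within [-10, 24): [-10, -8), [-1, 7), [22, 24).

[-10, -8) ∪ [-1, 7) ∪ [22, 24)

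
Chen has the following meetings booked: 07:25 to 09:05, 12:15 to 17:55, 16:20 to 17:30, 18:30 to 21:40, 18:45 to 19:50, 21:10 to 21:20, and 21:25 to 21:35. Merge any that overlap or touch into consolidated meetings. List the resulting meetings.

12:15-17:55 is disjoint → start new block.
16:20-17:30 overlaps/touches 12:15-17:55 → extend to 12:15-17:55.
18:30-21:40 is disjoint → start new block.
18:45-19:50 overlaps/touches 18:30-21:40 → extend to 18:30-21:40.
21:10-21:20 overlaps/touches 18:30-21:40 → extend to 18:30-21:40.
21:25-21:35 overlaps/touches 18:30-21:40 → extend to 18:30-21:40.

07:25-09:05, 12:15-17:55, 18:30-21:40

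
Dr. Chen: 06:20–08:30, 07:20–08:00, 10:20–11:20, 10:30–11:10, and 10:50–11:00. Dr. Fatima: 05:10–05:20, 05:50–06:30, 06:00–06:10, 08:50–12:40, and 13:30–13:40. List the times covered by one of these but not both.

05:10–05:20, 05:50–06:20, 06:30–08:30, 08:50–10:20, 11:20–12:40, 13:30–13:40

A, merged: 06:20–08:30, 10:20–11:20.
B, merged: 05:10–05:20, 05:50–06:30, 08:50–12:40, 13:30–13:40.
Only in the first: 06:30–08:30.
Only in the second: 05:10–05:20, 05:50–06:20, 08:50–10:20, 11:20–12:40, 13:30–13:40.
Together these are the periods covered by exactly one.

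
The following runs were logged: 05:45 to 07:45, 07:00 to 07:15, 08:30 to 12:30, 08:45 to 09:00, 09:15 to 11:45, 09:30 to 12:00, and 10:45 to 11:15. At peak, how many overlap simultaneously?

At 10:45, 4 of the intervals are simultaneously active.
No point has more.

4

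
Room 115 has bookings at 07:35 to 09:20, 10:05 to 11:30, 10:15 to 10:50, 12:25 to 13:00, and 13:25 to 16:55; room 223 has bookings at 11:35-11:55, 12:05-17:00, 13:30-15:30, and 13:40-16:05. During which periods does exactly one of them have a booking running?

07:35-09:20, 10:05-11:30, 11:35-11:55, 12:05-12:25, 13:00-13:25, 16:55-17:00

Merge the first list: 07:35-09:20, 10:05-11:30, 12:25-13:00, 13:25-16:55.
Merge the second list: 11:35-11:55, 12:05-17:00.
Only in the first: 07:35-09:20, 10:05-11:30.
Only in the second: 11:35-11:55, 12:05-12:25, 13:00-13:25, 16:55-17:00.
Together these are the periods covered by exactly one.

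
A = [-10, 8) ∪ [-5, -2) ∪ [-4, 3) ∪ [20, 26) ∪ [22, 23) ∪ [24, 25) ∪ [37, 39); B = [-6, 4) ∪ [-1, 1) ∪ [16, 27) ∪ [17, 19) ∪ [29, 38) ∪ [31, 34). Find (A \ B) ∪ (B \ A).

[-10, -6) ∪ [4, 8) ∪ [16, 20) ∪ [26, 27) ∪ [29, 37) ∪ [38, 39)

Merge the first list: [-10, 8), [20, 26), [37, 39).
Merge the second list: [-6, 4), [16, 27), [29, 38).
A \ B = [-10, -6), [4, 8), [38, 39).
B \ A = [16, 20), [26, 27), [29, 37).
Union of the two gives the symmetric difference.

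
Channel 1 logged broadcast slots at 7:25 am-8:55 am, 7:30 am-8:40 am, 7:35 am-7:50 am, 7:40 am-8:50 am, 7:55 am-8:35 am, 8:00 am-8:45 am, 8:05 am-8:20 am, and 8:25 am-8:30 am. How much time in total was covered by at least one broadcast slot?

Merged: 7:25 am–8:55 am.
Length: 1 h 30 min.

1 h 30 min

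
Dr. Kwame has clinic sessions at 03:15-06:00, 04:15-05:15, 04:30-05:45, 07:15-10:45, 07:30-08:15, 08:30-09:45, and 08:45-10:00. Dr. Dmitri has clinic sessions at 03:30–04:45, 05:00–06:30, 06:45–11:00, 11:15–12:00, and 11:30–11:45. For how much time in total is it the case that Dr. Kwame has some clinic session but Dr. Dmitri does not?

First set merges to 03:15-06:00, 07:15-10:45.
Second set merges to 03:30-04:45, 05:00-06:30, 06:45-11:00, 11:15-12:00.
A \ B = 03:15-03:30, 04:45-05:00.
Total: 15 min + 15 min = 30 min.

30 min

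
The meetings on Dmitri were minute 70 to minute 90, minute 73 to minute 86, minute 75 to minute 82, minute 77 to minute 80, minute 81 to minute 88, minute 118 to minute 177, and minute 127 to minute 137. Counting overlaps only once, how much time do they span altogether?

79 minutes

Merged: minute 70 to minute 90, minute 118 to minute 177.
Lengths: 20 minutes + 59 minutes = 79 minutes.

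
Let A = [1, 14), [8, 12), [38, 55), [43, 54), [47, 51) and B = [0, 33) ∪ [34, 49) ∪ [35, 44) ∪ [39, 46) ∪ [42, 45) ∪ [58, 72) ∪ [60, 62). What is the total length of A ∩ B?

First set merges to [1, 14), [38, 55).
Second set merges to [0, 33), [34, 49), [58, 72).
A ∩ B = [1, 14), [38, 49).
Total: 13 + 11 = 24.

24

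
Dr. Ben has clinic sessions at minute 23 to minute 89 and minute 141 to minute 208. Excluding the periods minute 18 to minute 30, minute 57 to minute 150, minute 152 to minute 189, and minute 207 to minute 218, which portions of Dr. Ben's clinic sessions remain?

minute 23 to minute 89 \ B = minute 30 to minute 57.
minute 141 to minute 208 \ B = minute 150 to minute 152, minute 189 to minute 207.

minute 30 to minute 57, minute 150 to minute 152, minute 189 to minute 207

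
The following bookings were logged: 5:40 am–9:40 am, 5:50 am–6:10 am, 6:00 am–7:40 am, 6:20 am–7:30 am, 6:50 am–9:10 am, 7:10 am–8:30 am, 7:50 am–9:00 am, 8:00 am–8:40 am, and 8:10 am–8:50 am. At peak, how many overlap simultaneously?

6

At 8:10 am, 6 of the intervals are simultaneously active.
No point has more.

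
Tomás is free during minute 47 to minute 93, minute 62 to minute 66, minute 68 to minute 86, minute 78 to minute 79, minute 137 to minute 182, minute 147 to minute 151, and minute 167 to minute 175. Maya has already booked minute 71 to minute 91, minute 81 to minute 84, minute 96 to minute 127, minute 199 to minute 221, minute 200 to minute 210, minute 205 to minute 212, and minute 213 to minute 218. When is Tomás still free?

minute 47 to minute 71, minute 91 to minute 93, minute 137 to minute 182

A, merged: minute 47 to minute 93, minute 137 to minute 182.
B, merged: minute 71 to minute 91, minute 96 to minute 127, minute 199 to minute 221.
minute 47 to minute 93 with B removed leaves minute 47 to minute 71, minute 91 to minute 93.
minute 137 to minute 182 is untouched.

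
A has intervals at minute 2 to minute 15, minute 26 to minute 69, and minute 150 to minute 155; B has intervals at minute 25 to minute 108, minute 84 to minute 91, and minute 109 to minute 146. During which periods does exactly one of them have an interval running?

Merge the second list: minute 25 to minute 108, minute 109 to minute 146.
A but not B: minute 2 to minute 15, minute 150 to minute 155.
B but not A: minute 25 to minute 26, minute 69 to minute 108, minute 109 to minute 146.
Combining gives A △ B.

minute 2 to minute 15, minute 25 to minute 26, minute 69 to minute 108, minute 109 to minute 146, minute 150 to minute 155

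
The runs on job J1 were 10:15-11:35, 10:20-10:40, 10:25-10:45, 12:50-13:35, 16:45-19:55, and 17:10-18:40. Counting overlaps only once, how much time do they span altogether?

5 h 15 min

Merged: 10:15–11:35, 12:50–13:35, 16:45–19:55.
Lengths: 1 h 20 min + 45 min + 3 h 10 min = 5 h 15 min.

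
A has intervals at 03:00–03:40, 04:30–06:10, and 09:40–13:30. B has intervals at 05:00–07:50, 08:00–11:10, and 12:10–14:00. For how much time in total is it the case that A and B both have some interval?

4 h

A ∩ B = 05:00-06:10, 09:40-11:10, 12:10-13:30.
Total: 1 h 10 min + 1 h 30 min + 1 h 20 min = 4 h.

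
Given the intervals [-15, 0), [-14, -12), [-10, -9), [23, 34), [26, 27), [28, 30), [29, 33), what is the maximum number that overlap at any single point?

At 29, 3 of the intervals are simultaneously active.
No point has more.

3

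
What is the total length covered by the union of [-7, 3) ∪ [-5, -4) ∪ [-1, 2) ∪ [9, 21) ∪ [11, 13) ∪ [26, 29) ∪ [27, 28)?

25

Merged: [-7, 3), [9, 21), [26, 29).
Lengths: 10 + 12 + 3 = 25.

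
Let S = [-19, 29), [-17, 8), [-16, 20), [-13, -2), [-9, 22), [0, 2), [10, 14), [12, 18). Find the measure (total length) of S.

48

Merged: [-19, 29).
Length: 48.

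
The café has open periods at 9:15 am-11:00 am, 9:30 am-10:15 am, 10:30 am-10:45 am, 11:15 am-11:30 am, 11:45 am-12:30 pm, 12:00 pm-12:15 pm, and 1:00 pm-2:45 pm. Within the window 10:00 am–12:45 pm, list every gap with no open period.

After merging, the occupied span is 9:15 am–11:00 am, 11:15 am–11:30 am, 11:45 am–12:30 pm, 1:00 pm–2:45 pm.
Complement within 10:00 am–12:45 pm: 11:00 am–11:15 am, 11:30 am–11:45 am, 12:30 pm–12:45 pm.

11:00 am–11:15 am, 11:30 am–11:45 am, 12:30 pm–12:45 pm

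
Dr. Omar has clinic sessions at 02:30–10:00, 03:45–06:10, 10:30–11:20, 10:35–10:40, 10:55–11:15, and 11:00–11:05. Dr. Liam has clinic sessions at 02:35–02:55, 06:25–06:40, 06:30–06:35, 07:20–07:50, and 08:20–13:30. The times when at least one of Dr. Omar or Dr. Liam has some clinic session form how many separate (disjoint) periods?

First set merges to 02:30-10:00, 10:30-11:20.
Second set merges to 02:35-02:55, 06:25-06:40, 07:20-07:50, 08:20-13:30.
A ∪ B = 02:30-13:30.
That is 1 disjoint piece.

1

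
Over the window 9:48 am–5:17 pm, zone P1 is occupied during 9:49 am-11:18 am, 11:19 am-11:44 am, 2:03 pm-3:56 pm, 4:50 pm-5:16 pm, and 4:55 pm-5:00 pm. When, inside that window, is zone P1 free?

9:48 am-9:49 am, 11:18 am-11:19 am, 11:44 am-2:03 pm, 3:56 pm-4:50 pm, 5:16 pm-5:17 pm

Covered (merged): 9:49 am-11:18 am, 11:19 am-11:44 am, 2:03 pm-3:56 pm, 4:50 pm-5:16 pm.
Gaps within 9:48 am-5:17 pm: 9:48 am-9:49 am, 11:18 am-11:19 am, 11:44 am-2:03 pm, 3:56 pm-4:50 pm, 5:16 pm-5:17 pm.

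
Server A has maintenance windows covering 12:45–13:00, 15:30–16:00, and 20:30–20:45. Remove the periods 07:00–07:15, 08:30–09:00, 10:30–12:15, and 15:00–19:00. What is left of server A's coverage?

12:45–13:00 is untouched.
15:30–16:00 lies entirely inside B → drops out.
20:30–20:45 is untouched.

12:45–13:00, 20:30–20:45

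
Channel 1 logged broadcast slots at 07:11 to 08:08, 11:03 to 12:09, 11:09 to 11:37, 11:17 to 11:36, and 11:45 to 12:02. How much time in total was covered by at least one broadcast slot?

Merged: 07:11–08:08, 11:03–12:09.
Lengths: 57 min + 1 h 6 min = 2 h 3 min.

2 h 3 min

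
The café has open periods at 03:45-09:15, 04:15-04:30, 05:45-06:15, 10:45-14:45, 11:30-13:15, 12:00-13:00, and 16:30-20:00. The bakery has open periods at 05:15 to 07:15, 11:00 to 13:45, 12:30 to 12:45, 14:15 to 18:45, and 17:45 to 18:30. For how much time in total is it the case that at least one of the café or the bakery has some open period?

A, merged: 03:45–09:15, 10:45–14:45, 16:30–20:00.
B, merged: 05:15–07:15, 11:00–13:45, 14:15–18:45.
A ∪ B = 03:45–09:15, 10:45–20:00.
Total: 5 h 30 min + 9 h 15 min = 14 h 45 min.

14 h 45 min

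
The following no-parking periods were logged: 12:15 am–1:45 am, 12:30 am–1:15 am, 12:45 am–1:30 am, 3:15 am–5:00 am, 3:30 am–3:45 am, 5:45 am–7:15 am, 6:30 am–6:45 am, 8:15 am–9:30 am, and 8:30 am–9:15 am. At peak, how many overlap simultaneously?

3

Walk the sorted start/end points keeping a running depth.
The depth first hits 3 at 12:45 am.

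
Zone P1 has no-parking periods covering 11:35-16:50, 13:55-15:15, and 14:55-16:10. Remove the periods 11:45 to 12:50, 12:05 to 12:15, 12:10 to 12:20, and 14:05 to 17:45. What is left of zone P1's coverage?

11:35–11:45, 12:50–14:05

First set merges to 11:35–16:50.
Second set merges to 11:45–12:50, 14:05–17:45.
11:35–16:50 \ B = 11:35–11:45, 12:50–14:05.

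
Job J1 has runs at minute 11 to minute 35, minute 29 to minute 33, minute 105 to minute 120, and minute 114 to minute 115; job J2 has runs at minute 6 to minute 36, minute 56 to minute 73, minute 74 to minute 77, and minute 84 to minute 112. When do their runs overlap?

First set merges to minute 11 to minute 35, minute 105 to minute 120.
minute 11 to minute 35 overlaps B on minute 11 to minute 35.
minute 105 to minute 120 overlaps B on minute 105 to minute 112.

minute 11 to minute 35, minute 105 to minute 112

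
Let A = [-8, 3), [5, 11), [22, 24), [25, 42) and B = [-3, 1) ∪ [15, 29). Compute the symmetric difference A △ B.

Only in the first: [-8, -3), [1, 3), [5, 11), [29, 42).
Only in the second: [15, 22), [24, 25).
Together these are the periods covered by exactly one.

[-8, -3) ∪ [1, 3) ∪ [5, 11) ∪ [15, 22) ∪ [24, 25) ∪ [29, 42)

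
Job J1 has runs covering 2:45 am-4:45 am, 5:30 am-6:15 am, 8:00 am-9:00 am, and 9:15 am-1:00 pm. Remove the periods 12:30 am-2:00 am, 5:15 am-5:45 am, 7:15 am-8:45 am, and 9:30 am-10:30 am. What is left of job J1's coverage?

2:45 am-4:45 am: no B overlap → unchanged.
5:30 am-6:15 am minus B → 5:45 am-6:15 am.
8:00 am-9:00 am minus B → 8:45 am-9:00 am.
9:15 am-1:00 pm minus B → 9:15 am-9:30 am, 10:30 am-1:00 pm.

2:45 am-4:45 am, 5:45 am-6:15 am, 8:45 am-9:00 am, 9:15 am-9:30 am, 10:30 am-1:00 pm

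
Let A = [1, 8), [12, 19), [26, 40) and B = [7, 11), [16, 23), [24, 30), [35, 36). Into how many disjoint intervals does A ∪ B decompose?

3

A ∪ B = [1, 11), [12, 23), [24, 40).
That is 3 disjoint pieces.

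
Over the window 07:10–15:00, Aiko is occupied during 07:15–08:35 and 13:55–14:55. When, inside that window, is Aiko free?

Covered (merged): 07:15–08:35, 13:55–14:55.
Uncovered inside 07:10–15:00: 07:10–07:15, 08:35–13:55, 14:55–15:00.

07:10–07:15, 08:35–13:55, 14:55–15:00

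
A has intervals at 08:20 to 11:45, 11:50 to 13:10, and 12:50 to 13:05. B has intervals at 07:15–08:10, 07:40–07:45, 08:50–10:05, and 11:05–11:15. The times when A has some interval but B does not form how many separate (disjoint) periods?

4

A, merged: 08:20-11:45, 11:50-13:10.
B, merged: 07:15-08:10, 08:50-10:05, 11:05-11:15.
A \ B = 08:20-08:50, 10:05-11:05, 11:15-11:45, 11:50-13:10.
That is 4 disjoint pieces.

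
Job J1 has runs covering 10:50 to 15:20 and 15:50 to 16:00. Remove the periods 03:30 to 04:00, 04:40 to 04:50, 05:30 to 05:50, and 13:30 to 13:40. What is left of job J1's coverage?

10:50-15:20 minus B → 10:50-13:30, 13:40-15:20.
15:50-16:00: no B overlap → unchanged.

10:50-13:30, 13:40-15:20, 15:50-16:00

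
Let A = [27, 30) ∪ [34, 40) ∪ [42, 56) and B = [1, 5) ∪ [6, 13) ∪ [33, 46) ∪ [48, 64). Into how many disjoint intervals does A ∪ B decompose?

A ∪ B = [1, 5), [6, 13), [27, 30), [33, 64).
That is 4 disjoint pieces.

4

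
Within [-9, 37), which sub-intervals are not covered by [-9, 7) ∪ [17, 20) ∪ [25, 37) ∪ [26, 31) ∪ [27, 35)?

After merging, the occupied span is [-9, 7), [17, 20), [25, 37).
Uncovered inside [-9, 37): [7, 17), [20, 25).

[7, 17) ∪ [20, 25)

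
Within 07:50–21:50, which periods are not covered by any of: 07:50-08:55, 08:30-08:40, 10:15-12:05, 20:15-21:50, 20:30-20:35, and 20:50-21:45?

The merged coverage is 07:50–08:55, 10:15–12:05, 20:15–21:50.
Uncovered inside 07:50–21:50: 08:55–10:15, 12:05–20:15.

08:55–10:15, 12:05–20:15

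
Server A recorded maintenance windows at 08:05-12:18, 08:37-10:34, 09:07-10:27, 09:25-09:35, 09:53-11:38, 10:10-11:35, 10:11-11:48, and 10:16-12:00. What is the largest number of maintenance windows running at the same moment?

Walk the sorted start/end points keeping a running depth.
The depth first hits 7 at 10:16.

7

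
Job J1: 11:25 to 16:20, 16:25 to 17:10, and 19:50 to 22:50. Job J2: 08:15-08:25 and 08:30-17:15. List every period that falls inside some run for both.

11:25–16:20, 16:25–17:10

11:25–16:20 overlaps B on 11:25–16:20.
16:25–17:10 overlaps B on 16:25–17:10.
19:50–22:50 falls entirely outside B.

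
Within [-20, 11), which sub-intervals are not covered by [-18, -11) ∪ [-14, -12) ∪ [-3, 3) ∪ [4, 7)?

The merged coverage is [-18, -11), [-3, 3), [4, 7).
Complement within [-20, 11): [-20, -18), [-11, -3), [3, 4), [7, 11).

[-20, -18) ∪ [-11, -3) ∪ [3, 4) ∪ [7, 11)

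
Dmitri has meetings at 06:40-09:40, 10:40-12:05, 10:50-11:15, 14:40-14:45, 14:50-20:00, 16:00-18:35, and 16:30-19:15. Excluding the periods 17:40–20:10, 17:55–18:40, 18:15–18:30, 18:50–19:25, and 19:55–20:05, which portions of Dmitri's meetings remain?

Merge the first list: 06:40-09:40, 10:40-12:05, 14:40-14:45, 14:50-20:00.
Merge the second list: 17:40-20:10.
06:40-09:40 is untouched.
10:40-12:05 is untouched.
14:40-14:45 is untouched.
14:50-20:00 with B removed leaves 14:50-17:40.

06:40-09:40, 10:40-12:05, 14:40-14:45, 14:50-17:40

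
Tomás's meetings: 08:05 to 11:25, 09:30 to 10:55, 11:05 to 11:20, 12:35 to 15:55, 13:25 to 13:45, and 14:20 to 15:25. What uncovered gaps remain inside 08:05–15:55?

Covered (merged): 08:05-11:25, 12:35-15:55.
Uncovered inside 08:05-15:55: 11:25-12:35.

11:25-12:35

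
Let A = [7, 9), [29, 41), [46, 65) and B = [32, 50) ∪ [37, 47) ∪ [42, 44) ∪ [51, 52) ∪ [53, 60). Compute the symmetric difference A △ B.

Second set merges to [32, 50), [51, 52), [53, 60).
A \ B = [7, 9), [29, 32), [50, 51), [52, 53), [60, 65).
B \ A = [41, 46).
Union of the two gives the symmetric difference.

[7, 9) ∪ [29, 32) ∪ [41, 46) ∪ [50, 51) ∪ [52, 53) ∪ [60, 65)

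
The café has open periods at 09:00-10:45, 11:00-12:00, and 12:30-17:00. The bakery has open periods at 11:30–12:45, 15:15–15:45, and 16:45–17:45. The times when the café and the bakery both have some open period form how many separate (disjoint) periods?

4

A ∩ B = 11:30–12:00, 12:30–12:45, 15:15–15:45, 16:45–17:00.
That is 4 disjoint pieces.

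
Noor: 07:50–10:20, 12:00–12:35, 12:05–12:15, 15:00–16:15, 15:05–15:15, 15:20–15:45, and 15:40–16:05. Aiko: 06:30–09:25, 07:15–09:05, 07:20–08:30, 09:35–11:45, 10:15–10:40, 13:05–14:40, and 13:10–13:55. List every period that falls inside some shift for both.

07:50–09:25, 09:35–10:20

First set merges to 07:50–10:20, 12:00–12:35, 15:00–16:15.
Second set merges to 06:30–09:25, 09:35–11:45, 13:05–14:40.
07:50–10:20 ∩ B → 07:50–09:25, 09:35–10:20.
12:00–12:35 meets no B interval.
15:00–16:15 meets no B interval.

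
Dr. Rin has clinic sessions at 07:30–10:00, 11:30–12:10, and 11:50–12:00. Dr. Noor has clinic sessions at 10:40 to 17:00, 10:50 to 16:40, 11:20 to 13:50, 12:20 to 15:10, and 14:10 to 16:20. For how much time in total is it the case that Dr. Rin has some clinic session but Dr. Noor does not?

2 h 30 min

A, merged: 07:30–10:00, 11:30–12:10.
B, merged: 10:40–17:00.
A \ B = 07:30–10:00.
Total: 2 h 30 min.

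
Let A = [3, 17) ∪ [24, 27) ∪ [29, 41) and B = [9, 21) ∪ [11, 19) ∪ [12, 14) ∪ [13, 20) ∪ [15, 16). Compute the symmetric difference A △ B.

[3, 9) ∪ [17, 21) ∪ [24, 27) ∪ [29, 41)

Merge the second list: [9, 21).
Only in the first: [3, 9), [24, 27), [29, 41).
Only in the second: [17, 21).
Together these are the periods covered by exactly one.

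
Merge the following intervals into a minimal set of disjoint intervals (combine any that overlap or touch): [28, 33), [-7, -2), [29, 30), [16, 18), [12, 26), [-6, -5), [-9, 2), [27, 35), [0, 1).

Sort by start: [-9, 2), [-7, -2), [-6, -5), [0, 1), [12, 26), [16, 18), [27, 35), [28, 33), [29, 30).
[-7, -2) overlaps/touches [-9, 2) → extend to [-9, 2).
[-6, -5) overlaps/touches [-9, 2) → extend to [-9, 2).
[0, 1) overlaps/touches [-9, 2) → extend to [-9, 2).
[12, 26) is disjoint → start new block.
[16, 18) overlaps/touches [12, 26) → extend to [12, 26).
[27, 35) is disjoint → start new block.
[28, 33) overlaps/touches [27, 35) → extend to [27, 35).
[29, 30) overlaps/touches [27, 35) → extend to [27, 35).

[-9, 2) ∪ [12, 26) ∪ [27, 35)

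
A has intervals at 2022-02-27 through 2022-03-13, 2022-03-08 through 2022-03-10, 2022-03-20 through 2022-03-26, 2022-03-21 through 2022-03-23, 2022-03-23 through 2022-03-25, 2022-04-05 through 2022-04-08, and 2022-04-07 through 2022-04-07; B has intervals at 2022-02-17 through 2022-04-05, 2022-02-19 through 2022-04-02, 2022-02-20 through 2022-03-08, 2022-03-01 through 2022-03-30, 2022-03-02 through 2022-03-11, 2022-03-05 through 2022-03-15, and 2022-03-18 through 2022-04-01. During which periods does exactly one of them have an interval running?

2022-02-17 through 2022-02-26, 2022-03-14 through 2022-03-19, 2022-03-27 through 2022-04-04, 2022-04-06 through 2022-04-08

Merge the first list: 2022-02-27 through 2022-03-13, 2022-03-20 through 2022-03-26, 2022-04-05 through 2022-04-08.
Merge the second list: 2022-02-17 through 2022-04-05.
A \ B = 2022-04-06 through 2022-04-08.
B \ A = 2022-02-17 through 2022-02-26, 2022-03-14 through 2022-03-19, 2022-03-27 through 2022-04-04.
Union of the two gives the symmetric difference.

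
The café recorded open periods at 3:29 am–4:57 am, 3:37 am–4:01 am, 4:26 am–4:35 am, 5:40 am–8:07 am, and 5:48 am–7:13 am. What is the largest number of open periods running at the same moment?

At 3:37 am, 2 of the intervals are simultaneously active.
No point has more.

2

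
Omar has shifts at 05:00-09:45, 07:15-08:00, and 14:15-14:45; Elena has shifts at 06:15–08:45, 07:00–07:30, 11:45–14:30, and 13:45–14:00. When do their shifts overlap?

A, merged: 05:00–09:45, 14:15–14:45.
B, merged: 06:15–08:45, 11:45–14:30.
05:00–09:45 ∩ B → 06:15–08:45.
14:15–14:45 ∩ B → 14:15–14:30.

06:15–08:45, 14:15–14:30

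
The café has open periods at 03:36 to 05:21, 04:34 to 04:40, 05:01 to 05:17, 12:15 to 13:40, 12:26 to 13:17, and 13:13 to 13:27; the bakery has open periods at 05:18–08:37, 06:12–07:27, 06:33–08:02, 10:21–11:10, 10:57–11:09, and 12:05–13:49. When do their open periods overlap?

A, merged: 03:36–05:21, 12:15–13:40.
B, merged: 05:18–08:37, 10:21–11:10, 12:05–13:49.
03:36–05:21 overlaps B on 05:18–05:21.
12:15–13:40 overlaps B on 12:15–13:40.

05:18–05:21, 12:15–13:40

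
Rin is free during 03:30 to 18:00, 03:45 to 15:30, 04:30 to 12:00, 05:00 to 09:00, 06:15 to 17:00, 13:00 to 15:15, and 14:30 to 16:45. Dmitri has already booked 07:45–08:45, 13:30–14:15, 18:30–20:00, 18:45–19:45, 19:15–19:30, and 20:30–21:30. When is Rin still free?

03:30–07:45, 08:45–13:30, 14:15–18:00

First set merges to 03:30–18:00.
Second set merges to 07:45–08:45, 13:30–14:15, 18:30–20:00, 20:30–21:30.
03:30–18:00 with B removed leaves 03:30–07:45, 08:45–13:30, 14:15–18:00.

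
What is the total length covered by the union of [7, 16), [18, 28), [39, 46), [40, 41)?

Merged: [7, 16), [18, 28), [39, 46).
Lengths: 9 + 10 + 7 = 26.

26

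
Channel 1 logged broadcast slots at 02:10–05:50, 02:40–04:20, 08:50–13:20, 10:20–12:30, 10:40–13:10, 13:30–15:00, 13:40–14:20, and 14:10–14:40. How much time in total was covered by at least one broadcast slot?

9 h 40 min

Merged: 02:10–05:50, 08:50–13:20, 13:30–15:00.
Lengths: 3 h 40 min + 4 h 30 min + 1 h 30 min = 9 h 40 min.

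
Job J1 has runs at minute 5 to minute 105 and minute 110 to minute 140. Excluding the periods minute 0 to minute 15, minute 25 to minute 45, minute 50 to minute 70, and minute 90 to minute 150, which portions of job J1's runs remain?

minute 5 to minute 105 minus B → minute 15 to minute 25, minute 45 to minute 50, minute 70 to minute 90.
minute 110 to minute 140: fully covered by B → removed.

minute 15 to minute 25, minute 45 to minute 50, minute 70 to minute 90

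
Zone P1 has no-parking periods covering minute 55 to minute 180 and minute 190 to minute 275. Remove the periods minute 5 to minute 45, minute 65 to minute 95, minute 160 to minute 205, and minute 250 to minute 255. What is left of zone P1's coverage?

minute 55 to minute 65, minute 95 to minute 160, minute 205 to minute 250, minute 255 to minute 275

minute 55 to minute 180 \ B = minute 55 to minute 65, minute 95 to minute 160.
minute 190 to minute 275 \ B = minute 205 to minute 250, minute 255 to minute 275.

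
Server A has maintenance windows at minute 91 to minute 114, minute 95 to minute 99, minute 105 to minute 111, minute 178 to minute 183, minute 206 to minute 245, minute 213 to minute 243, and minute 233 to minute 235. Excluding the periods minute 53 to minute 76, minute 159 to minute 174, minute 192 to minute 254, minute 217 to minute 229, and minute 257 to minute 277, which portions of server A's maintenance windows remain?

A, merged: minute 91 to minute 114, minute 178 to minute 183, minute 206 to minute 245.
B, merged: minute 53 to minute 76, minute 159 to minute 174, minute 192 to minute 254, minute 257 to minute 277.
minute 91 to minute 114 is untouched.
minute 178 to minute 183 is untouched.
minute 206 to minute 245 lies entirely inside B → drops out.

minute 91 to minute 114, minute 178 to minute 183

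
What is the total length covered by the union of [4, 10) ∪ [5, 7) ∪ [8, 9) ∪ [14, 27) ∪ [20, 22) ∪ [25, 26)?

Merged: [4, 10), [14, 27).
Lengths: 6 + 13 = 19.

19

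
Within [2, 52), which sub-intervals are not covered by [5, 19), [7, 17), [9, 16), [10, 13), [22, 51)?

[2, 5) ∪ [19, 22) ∪ [51, 52)

Covered (merged): [5, 19), [22, 51).
Complement within [2, 52): [2, 5), [19, 22), [51, 52).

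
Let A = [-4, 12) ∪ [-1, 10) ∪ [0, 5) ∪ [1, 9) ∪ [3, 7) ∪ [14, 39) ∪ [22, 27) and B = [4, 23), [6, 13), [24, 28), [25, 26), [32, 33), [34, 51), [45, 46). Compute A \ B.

[-4, 4) ∪ [23, 24) ∪ [28, 32) ∪ [33, 34)

Merge the first list: [-4, 12), [14, 39).
Merge the second list: [4, 23), [24, 28), [32, 33), [34, 51).
[-4, 12) with B removed leaves [-4, 4).
[14, 39) with B removed leaves [23, 24), [28, 32), [33, 34).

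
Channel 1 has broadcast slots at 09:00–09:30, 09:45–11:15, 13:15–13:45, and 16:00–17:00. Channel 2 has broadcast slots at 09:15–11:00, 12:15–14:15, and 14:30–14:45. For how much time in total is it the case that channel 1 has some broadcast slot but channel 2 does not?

A \ B = 09:00-09:15, 11:00-11:15, 16:00-17:00.
Total: 15 min + 15 min + 1 h = 1 h 30 min.

1 h 30 min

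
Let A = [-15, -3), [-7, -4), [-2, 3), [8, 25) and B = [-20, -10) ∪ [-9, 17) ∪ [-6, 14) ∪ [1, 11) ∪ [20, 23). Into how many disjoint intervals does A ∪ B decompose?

1

A, merged: [-15, -3), [-2, 3), [8, 25).
B, merged: [-20, -10), [-9, 17), [20, 23).
A ∪ B = [-20, 25).
That is 1 disjoint piece.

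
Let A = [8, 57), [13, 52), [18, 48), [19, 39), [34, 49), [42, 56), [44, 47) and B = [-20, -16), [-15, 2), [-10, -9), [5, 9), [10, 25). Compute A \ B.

First set merges to [8, 57).
Second set merges to [-20, -16), [-15, 2), [5, 9), [10, 25).
[8, 57) \ B = [9, 10), [25, 57).

[9, 10) ∪ [25, 57)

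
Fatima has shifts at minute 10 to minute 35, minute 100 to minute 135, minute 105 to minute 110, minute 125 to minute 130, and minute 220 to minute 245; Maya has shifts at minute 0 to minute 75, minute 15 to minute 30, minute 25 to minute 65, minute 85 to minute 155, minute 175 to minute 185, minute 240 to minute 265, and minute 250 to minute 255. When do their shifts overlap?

A, merged: minute 10 to minute 35, minute 100 to minute 135, minute 220 to minute 245.
B, merged: minute 0 to minute 75, minute 85 to minute 155, minute 175 to minute 185, minute 240 to minute 265.
minute 10 to minute 35 ∩ B → minute 10 to minute 35.
minute 100 to minute 135 ∩ B → minute 100 to minute 135.
minute 220 to minute 245 ∩ B → minute 240 to minute 245.

minute 10 to minute 35, minute 100 to minute 135, minute 240 to minute 245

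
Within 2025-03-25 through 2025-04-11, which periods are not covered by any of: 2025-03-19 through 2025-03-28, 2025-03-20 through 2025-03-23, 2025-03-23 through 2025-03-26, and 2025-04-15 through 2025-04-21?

After merging, the occupied span is 2025-03-19 through 2025-03-28, 2025-04-15 through 2025-04-21.
Uncovered inside 2025-03-25 through 2025-04-11: 2025-03-29 through 2025-04-11.

2025-03-29 through 2025-04-11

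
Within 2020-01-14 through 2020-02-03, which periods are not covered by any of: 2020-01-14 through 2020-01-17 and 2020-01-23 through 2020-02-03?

Covered (merged): 2020-01-14 through 2020-01-17, 2020-01-23 through 2020-02-03.
Uncovered inside 2020-01-14 through 2020-02-03: 2020-01-18 through 2020-01-22.

2020-01-18 through 2020-01-22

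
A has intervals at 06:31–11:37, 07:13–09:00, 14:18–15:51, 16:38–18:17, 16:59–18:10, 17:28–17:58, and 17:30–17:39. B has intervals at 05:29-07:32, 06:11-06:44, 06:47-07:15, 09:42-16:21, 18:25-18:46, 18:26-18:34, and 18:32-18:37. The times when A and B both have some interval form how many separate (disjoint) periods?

3

First set merges to 06:31–11:37, 14:18–15:51, 16:38–18:17.
Second set merges to 05:29–07:32, 09:42–16:21, 18:25–18:46.
A ∩ B = 06:31–07:32, 09:42–11:37, 14:18–15:51.
That is 3 disjoint pieces.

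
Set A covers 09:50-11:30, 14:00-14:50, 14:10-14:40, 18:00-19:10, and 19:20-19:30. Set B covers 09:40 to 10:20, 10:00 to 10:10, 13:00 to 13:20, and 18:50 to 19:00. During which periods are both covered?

09:50-10:20, 18:50-19:00

Merge the first list: 09:50-11:30, 14:00-14:50, 18:00-19:10, 19:20-19:30.
Merge the second list: 09:40-10:20, 13:00-13:20, 18:50-19:00.
09:50-11:30 ∩ B → 09:50-10:20.
14:00-14:50 meets no B interval.
18:00-19:10 ∩ B → 18:50-19:00.
19:20-19:30 meets no B interval.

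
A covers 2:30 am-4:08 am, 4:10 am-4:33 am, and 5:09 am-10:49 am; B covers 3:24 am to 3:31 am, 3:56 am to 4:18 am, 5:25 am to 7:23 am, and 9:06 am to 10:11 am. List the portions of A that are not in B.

2:30 am–3:24 am, 3:31 am–3:56 am, 4:18 am–4:33 am, 5:09 am–5:25 am, 7:23 am–9:06 am, 10:11 am–10:49 am

2:30 am–4:08 am \ B = 2:30 am–3:24 am, 3:31 am–3:56 am.
4:10 am–4:33 am \ B = 4:18 am–4:33 am.
5:09 am–10:49 am \ B = 5:09 am–5:25 am, 7:23 am–9:06 am, 10:11 am–10:49 am.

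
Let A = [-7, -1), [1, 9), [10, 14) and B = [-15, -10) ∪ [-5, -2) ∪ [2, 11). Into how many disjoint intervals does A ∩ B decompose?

A ∩ B = [-5, -2), [2, 9), [10, 11).
That is 3 disjoint pieces.

3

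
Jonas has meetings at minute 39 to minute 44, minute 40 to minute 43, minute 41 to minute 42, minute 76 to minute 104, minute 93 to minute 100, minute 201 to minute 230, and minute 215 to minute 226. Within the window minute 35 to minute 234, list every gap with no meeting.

minute 35 to minute 39, minute 44 to minute 76, minute 104 to minute 201, minute 230 to minute 234

After merging, the occupied span is minute 39 to minute 44, minute 76 to minute 104, minute 201 to minute 230.
Gaps within minute 35 to minute 234: minute 35 to minute 39, minute 44 to minute 76, minute 104 to minute 201, minute 230 to minute 234.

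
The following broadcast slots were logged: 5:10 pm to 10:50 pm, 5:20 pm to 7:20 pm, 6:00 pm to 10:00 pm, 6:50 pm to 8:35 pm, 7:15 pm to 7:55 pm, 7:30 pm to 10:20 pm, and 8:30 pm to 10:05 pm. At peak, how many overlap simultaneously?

5

At 7:15 pm, 5 of the intervals are simultaneously active.
No point has more.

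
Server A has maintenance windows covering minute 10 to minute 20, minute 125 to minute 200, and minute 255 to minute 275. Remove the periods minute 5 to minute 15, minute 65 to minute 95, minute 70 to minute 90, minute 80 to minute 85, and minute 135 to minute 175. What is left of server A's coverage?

minute 15 to minute 20, minute 125 to minute 135, minute 175 to minute 200, minute 255 to minute 275

Second set merges to minute 5 to minute 15, minute 65 to minute 95, minute 135 to minute 175.
minute 10 to minute 20 \ B = minute 15 to minute 20.
minute 125 to minute 200 \ B = minute 125 to minute 135, minute 175 to minute 200.
minute 255 to minute 275: nothing removed.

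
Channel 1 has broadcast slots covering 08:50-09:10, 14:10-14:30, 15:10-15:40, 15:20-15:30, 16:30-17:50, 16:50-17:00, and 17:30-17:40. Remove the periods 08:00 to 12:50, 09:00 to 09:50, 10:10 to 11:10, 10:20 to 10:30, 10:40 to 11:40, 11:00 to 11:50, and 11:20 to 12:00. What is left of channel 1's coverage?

14:10–14:30, 15:10–15:40, 16:30–17:50

First set merges to 08:50–09:10, 14:10–14:30, 15:10–15:40, 16:30–17:50.
Second set merges to 08:00–12:50.
08:50–09:10: entirely removed.
14:10–14:30: nothing removed.
15:10–15:40: nothing removed.
16:30–17:50: nothing removed.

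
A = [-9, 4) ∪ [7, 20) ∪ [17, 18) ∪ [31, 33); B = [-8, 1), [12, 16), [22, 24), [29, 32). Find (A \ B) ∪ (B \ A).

Merge the first list: [-9, 4), [7, 20), [31, 33).
A \ B = [-9, -8), [1, 4), [7, 12), [16, 20), [32, 33).
B \ A = [22, 24), [29, 31).
Union of the two gives the symmetric difference.

[-9, -8) ∪ [1, 4) ∪ [7, 12) ∪ [16, 20) ∪ [22, 24) ∪ [29, 31) ∪ [32, 33)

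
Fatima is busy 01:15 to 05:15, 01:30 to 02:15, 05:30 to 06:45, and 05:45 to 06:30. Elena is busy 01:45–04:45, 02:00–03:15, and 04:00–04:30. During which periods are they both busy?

01:45–04:45

First set merges to 01:15–05:15, 05:30–06:45.
Second set merges to 01:45–04:45.
01:15–05:15 overlaps B on 01:45–04:45.
05:30–06:45 falls entirely outside B.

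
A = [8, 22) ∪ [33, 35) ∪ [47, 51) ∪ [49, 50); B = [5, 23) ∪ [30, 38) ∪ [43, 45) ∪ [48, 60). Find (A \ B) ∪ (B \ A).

[5, 8) ∪ [22, 23) ∪ [30, 33) ∪ [35, 38) ∪ [43, 45) ∪ [47, 48) ∪ [51, 60)

First set merges to [8, 22), [33, 35), [47, 51).
Only in the first: [47, 48).
Only in the second: [5, 8), [22, 23), [30, 33), [35, 38), [43, 45), [51, 60).
Together these are the periods covered by exactly one.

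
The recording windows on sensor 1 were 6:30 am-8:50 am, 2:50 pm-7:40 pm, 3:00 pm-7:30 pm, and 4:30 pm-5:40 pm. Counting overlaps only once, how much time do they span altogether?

7 h 10 min

Merged: 6:30 am–8:50 am, 2:50 pm–7:40 pm.
Lengths: 2 h 20 min + 4 h 50 min = 7 h 10 min.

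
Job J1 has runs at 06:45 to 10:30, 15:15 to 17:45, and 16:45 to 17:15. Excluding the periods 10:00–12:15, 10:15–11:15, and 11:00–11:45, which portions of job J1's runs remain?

A, merged: 06:45–10:30, 15:15–17:45.
B, merged: 10:00–12:15.
06:45–10:30 with B removed leaves 06:45–10:00.
15:15–17:45 is untouched.

06:45–10:00, 15:15–17:45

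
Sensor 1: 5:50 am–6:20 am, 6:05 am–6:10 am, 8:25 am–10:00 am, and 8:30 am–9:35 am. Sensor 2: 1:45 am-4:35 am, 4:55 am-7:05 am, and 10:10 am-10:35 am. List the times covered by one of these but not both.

1:45 am-4:35 am, 4:55 am-5:50 am, 6:20 am-7:05 am, 8:25 am-10:00 am, 10:10 am-10:35 am

A, merged: 5:50 am-6:20 am, 8:25 am-10:00 am.
A \ B = 8:25 am-10:00 am.
B \ A = 1:45 am-4:35 am, 4:55 am-5:50 am, 6:20 am-7:05 am, 10:10 am-10:35 am.
Union of the two gives the symmetric difference.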